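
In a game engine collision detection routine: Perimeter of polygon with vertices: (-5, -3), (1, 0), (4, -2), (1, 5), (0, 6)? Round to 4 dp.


Sides: (-5, -3)->(1, 0): sqrt(45) = 6.708204, (1, 0)->(4, -2): sqrt(13) = 3.605551, (4, -2)->(1, 5): sqrt(58) = 7.615773, (1, 5)->(0, 6): sqrt(2) = 1.414214, (0, 6)->(-5, -3): sqrt(106) = 10.29563
Sum = 29.639372
Perimeter = 29.6394

29.6394


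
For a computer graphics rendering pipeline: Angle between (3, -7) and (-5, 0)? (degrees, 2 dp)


u.v = -15, |u| = sqrt(58) = 7.6158, |v| = sqrt(25) = 5
cos(theta) = u.v/(|u||v|) = -15/sqrt(1450) = -0.393919
theta = acos(-0.393919) = 113.2 degrees

113.2 degrees


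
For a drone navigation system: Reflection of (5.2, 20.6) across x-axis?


Reflection over x-axis: (x,y) -> (x,-y)
(5.2, 20.6) -> (5.2, -20.6)

(5.2, -20.6)


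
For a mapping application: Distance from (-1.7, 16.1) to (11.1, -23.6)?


dx=12.8, dy=-39.7
d^2 = 12.8^2 + (-39.7)^2 = 1739.93
d = sqrt(1739.93) = 41.7125

41.7125


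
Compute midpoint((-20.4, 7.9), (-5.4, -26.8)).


M = (((-20.4)+(-5.4))/2, (7.9+(-26.8))/2)
= (-12.9, -9.45)

(-12.9, -9.45)


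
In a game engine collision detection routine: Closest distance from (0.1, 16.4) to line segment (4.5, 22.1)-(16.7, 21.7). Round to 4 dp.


Project P onto AB: t = 0 (clamped to [0,1])
Closest point on segment: (4.5, 22.1)
Distance: 7.2007

7.2007


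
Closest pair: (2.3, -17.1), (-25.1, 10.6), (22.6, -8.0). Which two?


d(P0,P1) = 38.9622, d(P0,P2) = 22.2463, d(P1,P2) = 51.1981
Closest: P0 and P2

Closest pair: (2.3, -17.1) and (22.6, -8.0), distance = 22.2463


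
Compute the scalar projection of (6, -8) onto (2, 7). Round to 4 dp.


u.v = -44, |v| = sqrt(53) = 7.2801
Scalar projection = u.v / |v| = -44 / sqrt(53) = -6.0439

-6.0439


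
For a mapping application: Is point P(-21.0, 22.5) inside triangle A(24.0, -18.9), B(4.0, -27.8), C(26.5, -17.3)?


Cross products: AB x AP = -1228.5, BC x BP = 1394.25, CA x CP = -175.5
All same sign? no

No, outside


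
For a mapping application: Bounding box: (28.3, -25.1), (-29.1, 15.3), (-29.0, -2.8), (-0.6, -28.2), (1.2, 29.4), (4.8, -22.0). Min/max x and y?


x range: [-29.1, 28.3]
y range: [-28.2, 29.4]
Bounding box: (-29.1,-28.2) to (28.3,29.4)

(-29.1,-28.2) to (28.3,29.4)


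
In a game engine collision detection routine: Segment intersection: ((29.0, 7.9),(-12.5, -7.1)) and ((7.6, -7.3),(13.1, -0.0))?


Cross products: d1=-72.62, d2=147.83, d3=309.8, d4=89.35
d1*d2 < 0 and d3*d4 < 0? no

No, they don't intersect


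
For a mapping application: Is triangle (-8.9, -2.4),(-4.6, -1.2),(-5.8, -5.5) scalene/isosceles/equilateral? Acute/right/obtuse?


Side lengths squared: AB^2=19.93, BC^2=19.93, CA^2=19.22
Sorted: [19.22, 19.93, 19.93]
By sides: Isosceles, By angles: Acute

Isosceles, Acute


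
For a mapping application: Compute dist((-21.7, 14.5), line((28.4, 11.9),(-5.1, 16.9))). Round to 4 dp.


|cross product| = 163.4
|line direction| = sqrt(1147.25) = 33.8711
Distance = 163.4/sqrt(1147.25) = 4.8242

4.8242


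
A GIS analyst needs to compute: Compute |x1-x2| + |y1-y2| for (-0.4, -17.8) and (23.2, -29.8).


|(-0.4)-23.2| + |(-17.8)-(-29.8)| = 23.6 + 12 = 35.6

35.6


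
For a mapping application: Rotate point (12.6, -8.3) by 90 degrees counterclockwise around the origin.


90° CCW: (x,y) -> (-y, x)
(12.6,-8.3) -> (8.3, 12.6)

(8.3, 12.6)


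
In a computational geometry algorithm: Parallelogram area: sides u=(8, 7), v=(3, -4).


|u x v| = |8*(-4) - 7*3|
= |(-32) - 21| = 53

53


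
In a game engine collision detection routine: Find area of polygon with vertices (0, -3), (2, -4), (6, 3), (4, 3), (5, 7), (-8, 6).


Shoelace sum: (0*(-4) - 2*(-3)) + (2*3 - 6*(-4)) + (6*3 - 4*3) + (4*7 - 5*3) + (5*6 - (-8)*7) + ((-8)*(-3) - 0*6)
= 165
Area = |165|/2 = 82.5

82.5


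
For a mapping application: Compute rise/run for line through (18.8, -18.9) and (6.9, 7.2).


slope = (y2-y1)/(x2-x1) = (7.2-(-18.9))/(6.9-18.8) = 26.1/(-11.9) = -2.1933

-2.1933


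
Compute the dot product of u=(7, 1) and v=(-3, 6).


u . v = u_x*v_x + u_y*v_y = 7*(-3) + 1*6
= (-21) + 6 = -15

-15


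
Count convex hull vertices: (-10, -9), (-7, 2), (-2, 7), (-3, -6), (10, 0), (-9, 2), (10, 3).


Convex hull vertices (CCW): (-10, -9), (-3, -6), (10, 0), (10, 3), (-2, 7), (-9, 2)
Count = 6

6


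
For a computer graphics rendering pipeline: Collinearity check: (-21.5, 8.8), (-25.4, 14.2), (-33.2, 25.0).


Cross product: ((-25.4)-(-21.5))*(25-8.8) - (14.2-8.8)*((-33.2)-(-21.5))
= 0

Yes, collinear


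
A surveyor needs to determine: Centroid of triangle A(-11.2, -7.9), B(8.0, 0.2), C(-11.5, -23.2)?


Centroid = ((x_A+x_B+x_C)/3, (y_A+y_B+y_C)/3)
= (((-11.2)+8+(-11.5))/3, ((-7.9)+0.2+(-23.2))/3)
= (-4.9, -10.3)

(-4.9, -10.3)


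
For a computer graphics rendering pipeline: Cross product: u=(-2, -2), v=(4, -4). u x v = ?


u x v = u_x*v_y - u_y*v_x = (-2)*(-4) - (-2)*4
= 8 - (-8) = 16

16


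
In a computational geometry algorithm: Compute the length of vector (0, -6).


|u| = sqrt(0^2 + (-6)^2) = sqrt(36) = 6

6


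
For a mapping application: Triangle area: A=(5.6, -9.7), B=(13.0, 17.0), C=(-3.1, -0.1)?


Area = |x_A(y_B-y_C) + x_B(y_C-y_A) + x_C(y_A-y_B)|/2
= |95.76 + 124.8 + 82.77|/2
= 303.33/2 = 151.665

151.665


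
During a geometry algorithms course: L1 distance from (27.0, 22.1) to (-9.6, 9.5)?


|27-(-9.6)| + |22.1-9.5| = 36.6 + 12.6 = 49.2

49.2


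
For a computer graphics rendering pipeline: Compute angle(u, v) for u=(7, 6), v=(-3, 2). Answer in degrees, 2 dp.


u.v = -9, |u| = sqrt(85) = 9.2195, |v| = sqrt(13) = 3.6056
cos(theta) = u.v/(|u||v|) = -9/sqrt(1105) = -0.270746
theta = acos(-0.270746) = 105.71 degrees

105.71 degrees


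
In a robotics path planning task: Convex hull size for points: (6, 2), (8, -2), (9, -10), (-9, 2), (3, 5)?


Convex hull vertices (CCW): (-9, 2), (9, -10), (8, -2), (6, 2), (3, 5)
Count = 5

5


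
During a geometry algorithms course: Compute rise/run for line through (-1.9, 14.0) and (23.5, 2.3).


slope = (y2-y1)/(x2-x1) = (2.3-14)/(23.5-(-1.9)) = (-11.7)/25.4 = -0.4606

-0.4606


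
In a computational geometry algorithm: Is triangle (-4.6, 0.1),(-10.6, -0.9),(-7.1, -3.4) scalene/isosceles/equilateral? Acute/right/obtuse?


Side lengths squared: AB^2=37, BC^2=18.5, CA^2=18.5
Sorted: [18.5, 18.5, 37]
By sides: Isosceles, By angles: Right

Isosceles, Right


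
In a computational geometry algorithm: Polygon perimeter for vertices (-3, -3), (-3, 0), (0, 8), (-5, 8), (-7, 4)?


Sides: (-3, -3)->(-3, 0): sqrt(9) = 3, (-3, 0)->(0, 8): sqrt(73) = 8.544004, (0, 8)->(-5, 8): sqrt(25) = 5, (-5, 8)->(-7, 4): sqrt(20) = 4.472136, (-7, 4)->(-3, -3): sqrt(65) = 8.062258
Sum = 29.078398
Perimeter = 29.0784

29.0784


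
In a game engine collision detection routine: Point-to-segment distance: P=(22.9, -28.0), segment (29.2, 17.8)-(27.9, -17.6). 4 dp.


Project P onto AB: t = 1 (clamped to [0,1])
Closest point on segment: (27.9, -17.6)
Distance: 11.5395

11.5395


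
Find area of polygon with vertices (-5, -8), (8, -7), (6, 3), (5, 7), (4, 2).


Shoelace sum: ((-5)*(-7) - 8*(-8)) + (8*3 - 6*(-7)) + (6*7 - 5*3) + (5*2 - 4*7) + (4*(-8) - (-5)*2)
= 152
Area = |152|/2 = 76

76


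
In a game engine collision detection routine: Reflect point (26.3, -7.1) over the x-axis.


Reflection over x-axis: (x,y) -> (x,-y)
(26.3, -7.1) -> (26.3, 7.1)

(26.3, 7.1)


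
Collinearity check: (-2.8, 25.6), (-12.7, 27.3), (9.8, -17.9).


Cross product: ((-12.7)-(-2.8))*((-17.9)-25.6) - (27.3-25.6)*(9.8-(-2.8))
= 409.23

No, not collinear


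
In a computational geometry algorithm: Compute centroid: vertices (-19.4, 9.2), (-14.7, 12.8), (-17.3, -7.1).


Centroid = ((x_A+x_B+x_C)/3, (y_A+y_B+y_C)/3)
= (((-19.4)+(-14.7)+(-17.3))/3, (9.2+12.8+(-7.1))/3)
= (-17.1333, 4.9667)

(-17.1333, 4.9667)


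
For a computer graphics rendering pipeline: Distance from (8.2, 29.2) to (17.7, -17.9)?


dx=9.5, dy=-47.1
d^2 = 9.5^2 + (-47.1)^2 = 2308.66
d = sqrt(2308.66) = 48.0485

48.0485


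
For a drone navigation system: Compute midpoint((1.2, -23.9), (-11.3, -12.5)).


M = ((1.2+(-11.3))/2, ((-23.9)+(-12.5))/2)
= (-5.05, -18.2)

(-5.05, -18.2)


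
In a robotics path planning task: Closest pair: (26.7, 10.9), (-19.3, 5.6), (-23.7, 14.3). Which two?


d(P0,P1) = 46.3043, d(P0,P2) = 50.5146, d(P1,P2) = 9.7494
Closest: P1 and P2

Closest pair: (-19.3, 5.6) and (-23.7, 14.3), distance = 9.7494


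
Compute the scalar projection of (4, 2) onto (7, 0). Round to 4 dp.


u.v = 28, |v| = sqrt(49) = 7
Scalar projection = u.v / |v| = 28 / sqrt(49) = 4

4


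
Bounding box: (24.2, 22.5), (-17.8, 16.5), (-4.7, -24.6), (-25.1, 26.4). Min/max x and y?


x range: [-25.1, 24.2]
y range: [-24.6, 26.4]
Bounding box: (-25.1,-24.6) to (24.2,26.4)

(-25.1,-24.6) to (24.2,26.4)


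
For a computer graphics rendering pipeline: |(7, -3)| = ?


|u| = sqrt(7^2 + (-3)^2) = sqrt(58) = 7.6158

7.6158


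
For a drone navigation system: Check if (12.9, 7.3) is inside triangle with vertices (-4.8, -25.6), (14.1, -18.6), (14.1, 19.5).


Cross products: AB x AP = 497.91, BC x BP = 45.72, CA x CP = 176.46
All same sign? yes

Yes, inside


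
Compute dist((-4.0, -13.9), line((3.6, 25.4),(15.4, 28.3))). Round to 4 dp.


|cross product| = 441.7
|line direction| = sqrt(147.65) = 12.1511
Distance = 441.7/sqrt(147.65) = 36.3505

36.3505


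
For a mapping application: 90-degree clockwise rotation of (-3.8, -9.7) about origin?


90° CW: (x,y) -> (y, -x)
(-3.8,-9.7) -> (-9.7, 3.8)

(-9.7, 3.8)


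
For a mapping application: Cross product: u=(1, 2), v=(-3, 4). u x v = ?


u x v = u_x*v_y - u_y*v_x = 1*4 - 2*(-3)
= 4 - (-6) = 10

10


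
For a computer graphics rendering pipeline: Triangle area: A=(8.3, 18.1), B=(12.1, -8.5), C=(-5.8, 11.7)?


Area = |x_A(y_B-y_C) + x_B(y_C-y_A) + x_C(y_A-y_B)|/2
= |(-167.66) + (-77.44) + (-154.28)|/2
= 399.38/2 = 199.69

199.69


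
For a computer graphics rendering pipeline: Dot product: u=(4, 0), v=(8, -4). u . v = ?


u . v = u_x*v_x + u_y*v_y = 4*8 + 0*(-4)
= 32 + 0 = 32

32


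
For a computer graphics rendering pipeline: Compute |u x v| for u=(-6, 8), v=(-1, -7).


|u x v| = |(-6)*(-7) - 8*(-1)|
= |42 - (-8)| = 50

50


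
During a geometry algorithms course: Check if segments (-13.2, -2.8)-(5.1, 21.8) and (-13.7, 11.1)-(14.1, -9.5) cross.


Cross products: d1=-376.12, d2=684.74, d3=266.67, d4=-794.19
d1*d2 < 0 and d3*d4 < 0? yes

Yes, they intersect


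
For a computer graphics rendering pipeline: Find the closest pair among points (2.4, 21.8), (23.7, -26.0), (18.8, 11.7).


d(P0,P1) = 52.331, d(P0,P2) = 19.2606, d(P1,P2) = 38.0171
Closest: P0 and P2

Closest pair: (2.4, 21.8) and (18.8, 11.7), distance = 19.2606


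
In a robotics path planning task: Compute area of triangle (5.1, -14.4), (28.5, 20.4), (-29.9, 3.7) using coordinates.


Area = |x_A(y_B-y_C) + x_B(y_C-y_A) + x_C(y_A-y_B)|/2
= |85.17 + 515.85 + 1040.52|/2
= 1641.54/2 = 820.77

820.77


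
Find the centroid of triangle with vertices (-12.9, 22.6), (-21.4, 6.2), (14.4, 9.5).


Centroid = ((x_A+x_B+x_C)/3, (y_A+y_B+y_C)/3)
= (((-12.9)+(-21.4)+14.4)/3, (22.6+6.2+9.5)/3)
= (-6.6333, 12.7667)

(-6.6333, 12.7667)


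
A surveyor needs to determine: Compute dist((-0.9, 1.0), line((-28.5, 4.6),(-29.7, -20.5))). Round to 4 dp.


|cross product| = 697.08
|line direction| = sqrt(631.45) = 25.1287
Distance = 697.08/sqrt(631.45) = 27.7404

27.7404


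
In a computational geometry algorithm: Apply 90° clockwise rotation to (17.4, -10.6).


90° CW: (x,y) -> (y, -x)
(17.4,-10.6) -> (-10.6, -17.4)

(-10.6, -17.4)


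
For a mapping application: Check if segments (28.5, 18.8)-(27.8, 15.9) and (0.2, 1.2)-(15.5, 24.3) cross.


Cross products: d1=-384.45, d2=-412.65, d3=-69.75, d4=-41.55
d1*d2 < 0 and d3*d4 < 0? no

No, they don't intersect


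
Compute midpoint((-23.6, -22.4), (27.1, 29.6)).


M = (((-23.6)+27.1)/2, ((-22.4)+29.6)/2)
= (1.75, 3.6)

(1.75, 3.6)


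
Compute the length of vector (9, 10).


|u| = sqrt(9^2 + 10^2) = sqrt(181) = 13.4536

13.4536


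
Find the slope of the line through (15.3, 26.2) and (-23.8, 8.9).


slope = (y2-y1)/(x2-x1) = (8.9-26.2)/((-23.8)-15.3) = (-17.3)/(-39.1) = 0.4425

0.4425


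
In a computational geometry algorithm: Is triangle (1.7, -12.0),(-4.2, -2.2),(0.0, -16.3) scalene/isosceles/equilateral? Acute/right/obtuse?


Side lengths squared: AB^2=130.85, BC^2=216.45, CA^2=21.38
Sorted: [21.38, 130.85, 216.45]
By sides: Scalene, By angles: Obtuse

Scalene, Obtuse


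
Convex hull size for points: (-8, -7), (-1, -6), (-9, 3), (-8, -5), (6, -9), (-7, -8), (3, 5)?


Convex hull vertices (CCW): (-9, 3), (-8, -7), (-7, -8), (6, -9), (3, 5)
Count = 5

5


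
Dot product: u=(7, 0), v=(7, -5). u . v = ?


u . v = u_x*v_x + u_y*v_y = 7*7 + 0*(-5)
= 49 + 0 = 49

49


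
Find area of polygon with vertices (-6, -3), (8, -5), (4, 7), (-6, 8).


Shoelace sum: ((-6)*(-5) - 8*(-3)) + (8*7 - 4*(-5)) + (4*8 - (-6)*7) + ((-6)*(-3) - (-6)*8)
= 270
Area = |270|/2 = 135

135


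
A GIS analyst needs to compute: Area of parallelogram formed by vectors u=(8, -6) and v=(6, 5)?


|u x v| = |8*5 - (-6)*6|
= |40 - (-36)| = 76

76


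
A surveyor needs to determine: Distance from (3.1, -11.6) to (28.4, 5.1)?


dx=25.3, dy=16.7
d^2 = 25.3^2 + 16.7^2 = 918.98
d = sqrt(918.98) = 30.3147

30.3147


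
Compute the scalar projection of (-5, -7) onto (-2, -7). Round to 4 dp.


u.v = 59, |v| = sqrt(53) = 7.2801
Scalar projection = u.v / |v| = 59 / sqrt(53) = 8.1043

8.1043


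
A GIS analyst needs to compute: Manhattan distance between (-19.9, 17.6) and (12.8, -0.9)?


|(-19.9)-12.8| + |17.6-(-0.9)| = 32.7 + 18.5 = 51.2

51.2


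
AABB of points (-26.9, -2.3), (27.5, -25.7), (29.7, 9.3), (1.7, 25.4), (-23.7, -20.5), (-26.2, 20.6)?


x range: [-26.9, 29.7]
y range: [-25.7, 25.4]
Bounding box: (-26.9,-25.7) to (29.7,25.4)

(-26.9,-25.7) to (29.7,25.4)


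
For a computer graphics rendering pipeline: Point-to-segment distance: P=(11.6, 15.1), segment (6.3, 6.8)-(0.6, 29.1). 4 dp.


Project P onto AB: t = 0.2923 (clamped to [0,1])
Closest point on segment: (4.6336, 13.3194)
Distance: 7.1904

7.1904


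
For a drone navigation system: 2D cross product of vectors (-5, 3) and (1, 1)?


u x v = u_x*v_y - u_y*v_x = (-5)*1 - 3*1
= (-5) - 3 = -8

-8


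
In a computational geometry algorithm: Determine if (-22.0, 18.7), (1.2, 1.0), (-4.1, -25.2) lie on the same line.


Cross product: (1.2-(-22))*((-25.2)-18.7) - (1-18.7)*((-4.1)-(-22))
= -701.65

No, not collinear


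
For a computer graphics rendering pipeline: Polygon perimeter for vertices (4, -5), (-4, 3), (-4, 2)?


Sides: (4, -5)->(-4, 3): sqrt(128) = 11.313708, (-4, 3)->(-4, 2): sqrt(1) = 1, (-4, 2)->(4, -5): sqrt(113) = 10.630146
Sum = 22.943854
Perimeter = 22.9439

22.9439


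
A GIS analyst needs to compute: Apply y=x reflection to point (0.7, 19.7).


Reflection over y=x: (x,y) -> (y,x)
(0.7, 19.7) -> (19.7, 0.7)

(19.7, 0.7)


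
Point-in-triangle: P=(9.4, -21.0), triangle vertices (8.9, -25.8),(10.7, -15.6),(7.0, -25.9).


Cross products: AB x AP = 3.54, BC x BP = 6.59, CA x CP = 9.07
All same sign? yes

Yes, inside


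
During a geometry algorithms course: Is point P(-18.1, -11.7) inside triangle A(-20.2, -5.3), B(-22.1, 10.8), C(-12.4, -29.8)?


Cross products: AB x AP = -21.65, BC x BP = -55.85, CA x CP = -1.53
All same sign? yes

Yes, inside


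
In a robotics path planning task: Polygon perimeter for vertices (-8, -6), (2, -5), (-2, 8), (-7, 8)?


Sides: (-8, -6)->(2, -5): sqrt(101) = 10.049876, (2, -5)->(-2, 8): sqrt(185) = 13.601471, (-2, 8)->(-7, 8): sqrt(25) = 5, (-7, 8)->(-8, -6): sqrt(197) = 14.035669
Sum = 42.687016
Perimeter = 42.687

42.687


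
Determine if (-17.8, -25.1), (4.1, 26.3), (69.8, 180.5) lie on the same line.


Cross product: (4.1-(-17.8))*(180.5-(-25.1)) - (26.3-(-25.1))*(69.8-(-17.8))
= 0

Yes, collinear


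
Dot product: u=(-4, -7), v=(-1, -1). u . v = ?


u . v = u_x*v_x + u_y*v_y = (-4)*(-1) + (-7)*(-1)
= 4 + 7 = 11

11


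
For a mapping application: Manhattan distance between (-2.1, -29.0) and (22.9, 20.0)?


|(-2.1)-22.9| + |(-29)-20| = 25 + 49 = 74

74


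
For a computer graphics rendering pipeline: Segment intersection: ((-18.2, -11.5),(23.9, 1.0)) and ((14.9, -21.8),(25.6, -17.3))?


Cross products: d1=259.16, d2=203.46, d3=-847.38, d4=-791.68
d1*d2 < 0 and d3*d4 < 0? no

No, they don't intersect


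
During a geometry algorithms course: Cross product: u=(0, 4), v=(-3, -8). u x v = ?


u x v = u_x*v_y - u_y*v_x = 0*(-8) - 4*(-3)
= 0 - (-12) = 12

12


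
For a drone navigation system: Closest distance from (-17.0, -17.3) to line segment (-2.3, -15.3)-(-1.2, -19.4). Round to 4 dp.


Project P onto AB: t = 0 (clamped to [0,1])
Closest point on segment: (-2.3, -15.3)
Distance: 14.8354

14.8354


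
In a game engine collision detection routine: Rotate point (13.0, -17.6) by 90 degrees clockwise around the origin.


90° CW: (x,y) -> (y, -x)
(13,-17.6) -> (-17.6, -13)

(-17.6, -13)


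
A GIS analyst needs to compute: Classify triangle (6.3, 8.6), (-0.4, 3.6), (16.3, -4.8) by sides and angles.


Side lengths squared: AB^2=69.89, BC^2=349.45, CA^2=279.56
Sorted: [69.89, 279.56, 349.45]
By sides: Scalene, By angles: Right

Scalene, Right


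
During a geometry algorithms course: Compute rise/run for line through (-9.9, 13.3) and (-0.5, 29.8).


slope = (y2-y1)/(x2-x1) = (29.8-13.3)/((-0.5)-(-9.9)) = 16.5/9.4 = 1.7553

1.7553


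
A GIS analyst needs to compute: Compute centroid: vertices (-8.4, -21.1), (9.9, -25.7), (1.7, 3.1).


Centroid = ((x_A+x_B+x_C)/3, (y_A+y_B+y_C)/3)
= (((-8.4)+9.9+1.7)/3, ((-21.1)+(-25.7)+3.1)/3)
= (1.0667, -14.5667)

(1.0667, -14.5667)


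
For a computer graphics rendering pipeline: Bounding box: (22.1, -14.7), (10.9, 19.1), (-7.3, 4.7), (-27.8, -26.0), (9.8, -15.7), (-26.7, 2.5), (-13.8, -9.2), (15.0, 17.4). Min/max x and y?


x range: [-27.8, 22.1]
y range: [-26, 19.1]
Bounding box: (-27.8,-26) to (22.1,19.1)

(-27.8,-26) to (22.1,19.1)


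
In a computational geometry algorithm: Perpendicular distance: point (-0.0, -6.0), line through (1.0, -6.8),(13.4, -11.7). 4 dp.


|cross product| = 5.02
|line direction| = sqrt(177.77) = 13.333
Distance = 5.02/sqrt(177.77) = 0.3765

0.3765


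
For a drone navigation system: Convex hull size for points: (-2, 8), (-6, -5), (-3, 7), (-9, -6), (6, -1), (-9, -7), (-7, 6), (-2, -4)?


Convex hull vertices (CCW): (-9, -7), (6, -1), (-2, 8), (-7, 6), (-9, -6)
Count = 5

5


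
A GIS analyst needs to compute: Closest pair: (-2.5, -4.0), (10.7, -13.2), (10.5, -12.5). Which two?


d(P0,P1) = 16.0897, d(P0,P2) = 15.5322, d(P1,P2) = 0.728
Closest: P1 and P2

Closest pair: (10.7, -13.2) and (10.5, -12.5), distance = 0.728


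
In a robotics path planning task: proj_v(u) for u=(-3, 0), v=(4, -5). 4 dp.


u.v = -12, |v| = sqrt(41) = 6.4031
Scalar projection = u.v / |v| = -12 / sqrt(41) = -1.8741

-1.8741


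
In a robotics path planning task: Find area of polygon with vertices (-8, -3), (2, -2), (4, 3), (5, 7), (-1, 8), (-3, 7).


Shoelace sum: ((-8)*(-2) - 2*(-3)) + (2*3 - 4*(-2)) + (4*7 - 5*3) + (5*8 - (-1)*7) + ((-1)*7 - (-3)*8) + ((-3)*(-3) - (-8)*7)
= 178
Area = |178|/2 = 89

89


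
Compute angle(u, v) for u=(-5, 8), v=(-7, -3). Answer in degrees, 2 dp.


u.v = 11, |u| = sqrt(89) = 9.434, |v| = sqrt(58) = 7.6158
cos(theta) = u.v/(|u||v|) = 11/sqrt(5162) = 0.153103
theta = acos(0.153103) = 81.19 degrees

81.19 degrees


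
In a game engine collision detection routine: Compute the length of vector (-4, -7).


|u| = sqrt((-4)^2 + (-7)^2) = sqrt(65) = 8.0623

8.0623


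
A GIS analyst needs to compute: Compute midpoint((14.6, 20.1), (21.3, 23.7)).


M = ((14.6+21.3)/2, (20.1+23.7)/2)
= (17.95, 21.9)

(17.95, 21.9)


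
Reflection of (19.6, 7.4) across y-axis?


Reflection over y-axis: (x,y) -> (-x,y)
(19.6, 7.4) -> (-19.6, 7.4)

(-19.6, 7.4)


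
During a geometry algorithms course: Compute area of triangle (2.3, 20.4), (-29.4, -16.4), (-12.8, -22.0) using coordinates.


Area = |x_A(y_B-y_C) + x_B(y_C-y_A) + x_C(y_A-y_B)|/2
= |12.88 + 1246.56 + (-471.04)|/2
= 788.4/2 = 394.2

394.2


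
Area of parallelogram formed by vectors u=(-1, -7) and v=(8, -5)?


|u x v| = |(-1)*(-5) - (-7)*8|
= |5 - (-56)| = 61

61


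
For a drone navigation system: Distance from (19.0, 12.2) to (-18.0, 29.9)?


dx=-37, dy=17.7
d^2 = (-37)^2 + 17.7^2 = 1682.29
d = sqrt(1682.29) = 41.0157

41.0157


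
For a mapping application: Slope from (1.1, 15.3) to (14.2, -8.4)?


slope = (y2-y1)/(x2-x1) = ((-8.4)-15.3)/(14.2-1.1) = (-23.7)/13.1 = -1.8092

-1.8092


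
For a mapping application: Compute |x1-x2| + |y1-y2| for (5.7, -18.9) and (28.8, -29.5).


|5.7-28.8| + |(-18.9)-(-29.5)| = 23.1 + 10.6 = 33.7

33.7


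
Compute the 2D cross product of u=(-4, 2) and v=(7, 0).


u x v = u_x*v_y - u_y*v_x = (-4)*0 - 2*7
= 0 - 14 = -14

-14


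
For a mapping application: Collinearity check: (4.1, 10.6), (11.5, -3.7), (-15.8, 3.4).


Cross product: (11.5-4.1)*(3.4-10.6) - ((-3.7)-10.6)*((-15.8)-4.1)
= -337.85

No, not collinear


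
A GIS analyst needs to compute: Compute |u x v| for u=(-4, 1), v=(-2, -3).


|u x v| = |(-4)*(-3) - 1*(-2)|
= |12 - (-2)| = 14

14


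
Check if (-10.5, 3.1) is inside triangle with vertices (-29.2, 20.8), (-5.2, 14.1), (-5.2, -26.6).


Cross products: AB x AP = -299.51, BC x BP = -215.71, CA x CP = -461.58
All same sign? yes

Yes, inside


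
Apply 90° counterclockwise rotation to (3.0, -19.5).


90° CCW: (x,y) -> (-y, x)
(3,-19.5) -> (19.5, 3)

(19.5, 3)


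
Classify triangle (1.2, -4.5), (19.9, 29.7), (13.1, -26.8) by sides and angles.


Side lengths squared: AB^2=1519.33, BC^2=3238.49, CA^2=638.9
Sorted: [638.9, 1519.33, 3238.49]
By sides: Scalene, By angles: Obtuse

Scalene, Obtuse


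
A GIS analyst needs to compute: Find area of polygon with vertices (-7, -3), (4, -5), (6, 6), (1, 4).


Shoelace sum: ((-7)*(-5) - 4*(-3)) + (4*6 - 6*(-5)) + (6*4 - 1*6) + (1*(-3) - (-7)*4)
= 144
Area = |144|/2 = 72

72


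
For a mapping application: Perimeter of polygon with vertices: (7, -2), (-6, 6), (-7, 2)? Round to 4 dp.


Sides: (7, -2)->(-6, 6): sqrt(233) = 15.264338, (-6, 6)->(-7, 2): sqrt(17) = 4.123106, (-7, 2)->(7, -2): sqrt(212) = 14.56022
Sum = 33.947664
Perimeter = 33.9477

33.9477


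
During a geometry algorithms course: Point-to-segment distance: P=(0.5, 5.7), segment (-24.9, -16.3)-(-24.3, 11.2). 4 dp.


Project P onto AB: t = 0.8198 (clamped to [0,1])
Closest point on segment: (-24.4081, 6.2435)
Distance: 24.9141

24.9141


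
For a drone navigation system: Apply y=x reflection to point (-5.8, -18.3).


Reflection over y=x: (x,y) -> (y,x)
(-5.8, -18.3) -> (-18.3, -5.8)

(-18.3, -5.8)


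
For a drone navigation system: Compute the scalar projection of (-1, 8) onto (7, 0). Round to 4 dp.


u.v = -7, |v| = sqrt(49) = 7
Scalar projection = u.v / |v| = -7 / sqrt(49) = -1

-1


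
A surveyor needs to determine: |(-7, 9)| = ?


|u| = sqrt((-7)^2 + 9^2) = sqrt(130) = 11.4018

11.4018


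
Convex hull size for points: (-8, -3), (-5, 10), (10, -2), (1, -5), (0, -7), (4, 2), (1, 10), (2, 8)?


Convex hull vertices (CCW): (-8, -3), (0, -7), (10, -2), (1, 10), (-5, 10)
Count = 5

5


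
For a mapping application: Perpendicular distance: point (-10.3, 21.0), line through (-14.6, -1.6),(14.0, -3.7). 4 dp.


|cross product| = 655.39
|line direction| = sqrt(822.37) = 28.677
Distance = 655.39/sqrt(822.37) = 22.8542

22.8542


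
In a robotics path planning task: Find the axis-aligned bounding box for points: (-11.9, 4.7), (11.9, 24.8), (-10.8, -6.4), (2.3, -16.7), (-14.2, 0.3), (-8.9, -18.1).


x range: [-14.2, 11.9]
y range: [-18.1, 24.8]
Bounding box: (-14.2,-18.1) to (11.9,24.8)

(-14.2,-18.1) to (11.9,24.8)


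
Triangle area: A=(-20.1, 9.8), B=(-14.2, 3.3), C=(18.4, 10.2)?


Area = |x_A(y_B-y_C) + x_B(y_C-y_A) + x_C(y_A-y_B)|/2
= |138.69 + (-5.68) + 119.6|/2
= 252.61/2 = 126.305

126.305


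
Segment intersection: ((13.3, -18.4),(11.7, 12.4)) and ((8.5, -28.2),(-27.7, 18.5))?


Cross products: d1=-578.92, d2=-1619.16, d3=163.52, d4=1203.76
d1*d2 < 0 and d3*d4 < 0? no

No, they don't intersect


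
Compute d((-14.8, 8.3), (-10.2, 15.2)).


dx=4.6, dy=6.9
d^2 = 4.6^2 + 6.9^2 = 68.77
d = sqrt(68.77) = 8.2928

8.2928


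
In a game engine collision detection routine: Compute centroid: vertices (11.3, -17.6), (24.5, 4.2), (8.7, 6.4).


Centroid = ((x_A+x_B+x_C)/3, (y_A+y_B+y_C)/3)
= ((11.3+24.5+8.7)/3, ((-17.6)+4.2+6.4)/3)
= (14.8333, -2.3333)

(14.8333, -2.3333)


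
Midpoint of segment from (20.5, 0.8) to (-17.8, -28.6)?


M = ((20.5+(-17.8))/2, (0.8+(-28.6))/2)
= (1.35, -13.9)

(1.35, -13.9)


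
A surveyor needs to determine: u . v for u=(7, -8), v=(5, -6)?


u . v = u_x*v_x + u_y*v_y = 7*5 + (-8)*(-6)
= 35 + 48 = 83

83


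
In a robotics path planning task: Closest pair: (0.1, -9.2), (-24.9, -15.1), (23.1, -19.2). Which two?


d(P0,P1) = 25.6868, d(P0,P2) = 25.0799, d(P1,P2) = 48.1748
Closest: P0 and P2

Closest pair: (0.1, -9.2) and (23.1, -19.2), distance = 25.0799


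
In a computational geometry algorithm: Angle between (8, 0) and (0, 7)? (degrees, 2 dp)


u.v = 0, |u| = sqrt(64) = 8, |v| = sqrt(49) = 7
cos(theta) = u.v/(|u||v|) = 0/sqrt(3136) = 0
theta = acos(0) = 90 degrees

90 degrees


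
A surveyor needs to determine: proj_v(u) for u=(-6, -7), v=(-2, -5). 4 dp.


u.v = 47, |v| = sqrt(29) = 5.3852
Scalar projection = u.v / |v| = 47 / sqrt(29) = 8.7277

8.7277


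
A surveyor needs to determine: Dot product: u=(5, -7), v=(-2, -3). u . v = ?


u . v = u_x*v_x + u_y*v_y = 5*(-2) + (-7)*(-3)
= (-10) + 21 = 11

11


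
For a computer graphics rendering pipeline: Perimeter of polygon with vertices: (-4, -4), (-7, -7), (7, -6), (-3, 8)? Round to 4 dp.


Sides: (-4, -4)->(-7, -7): sqrt(18) = 4.242641, (-7, -7)->(7, -6): sqrt(197) = 14.035669, (7, -6)->(-3, 8): sqrt(296) = 17.204651, (-3, 8)->(-4, -4): sqrt(145) = 12.041595
Sum = 47.524556
Perimeter = 47.5246

47.5246


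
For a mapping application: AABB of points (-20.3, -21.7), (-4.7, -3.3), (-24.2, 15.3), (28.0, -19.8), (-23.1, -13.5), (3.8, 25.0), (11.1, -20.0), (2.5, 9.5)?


x range: [-24.2, 28]
y range: [-21.7, 25]
Bounding box: (-24.2,-21.7) to (28,25)

(-24.2,-21.7) to (28,25)


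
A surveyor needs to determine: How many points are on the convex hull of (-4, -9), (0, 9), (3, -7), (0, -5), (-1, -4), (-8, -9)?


Convex hull vertices (CCW): (-8, -9), (-4, -9), (3, -7), (0, 9)
Count = 4

4


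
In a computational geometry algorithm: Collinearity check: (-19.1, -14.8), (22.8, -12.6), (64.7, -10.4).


Cross product: (22.8-(-19.1))*((-10.4)-(-14.8)) - ((-12.6)-(-14.8))*(64.7-(-19.1))
= 0

Yes, collinear


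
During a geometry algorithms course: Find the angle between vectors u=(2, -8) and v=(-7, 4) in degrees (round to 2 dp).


u.v = -46, |u| = sqrt(68) = 8.2462, |v| = sqrt(65) = 8.0623
cos(theta) = u.v/(|u||v|) = -46/sqrt(4420) = -0.691905
theta = acos(-0.691905) = 133.78 degrees

133.78 degrees


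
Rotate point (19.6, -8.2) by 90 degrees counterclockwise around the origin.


90° CCW: (x,y) -> (-y, x)
(19.6,-8.2) -> (8.2, 19.6)

(8.2, 19.6)


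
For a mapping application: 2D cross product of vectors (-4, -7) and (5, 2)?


u x v = u_x*v_y - u_y*v_x = (-4)*2 - (-7)*5
= (-8) - (-35) = 27

27


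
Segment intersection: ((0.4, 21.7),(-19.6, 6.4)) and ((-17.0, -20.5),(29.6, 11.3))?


Cross products: d1=1413.2, d2=1336.22, d3=577.78, d4=654.76
d1*d2 < 0 and d3*d4 < 0? no

No, they don't intersect


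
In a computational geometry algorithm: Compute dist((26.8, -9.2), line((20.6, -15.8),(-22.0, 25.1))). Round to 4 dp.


|cross product| = 534.74
|line direction| = sqrt(3487.57) = 59.0557
Distance = 534.74/sqrt(3487.57) = 9.0548

9.0548


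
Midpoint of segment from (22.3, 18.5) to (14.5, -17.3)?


M = ((22.3+14.5)/2, (18.5+(-17.3))/2)
= (18.4, 0.6)

(18.4, 0.6)


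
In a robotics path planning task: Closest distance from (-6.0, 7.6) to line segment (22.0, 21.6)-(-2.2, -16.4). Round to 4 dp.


Project P onto AB: t = 0.596 (clamped to [0,1])
Closest point on segment: (7.5776, -1.0468)
Distance: 16.0971

16.0971


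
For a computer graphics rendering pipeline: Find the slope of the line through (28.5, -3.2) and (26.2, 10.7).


slope = (y2-y1)/(x2-x1) = (10.7-(-3.2))/(26.2-28.5) = 13.9/(-2.3) = -6.0435

-6.0435


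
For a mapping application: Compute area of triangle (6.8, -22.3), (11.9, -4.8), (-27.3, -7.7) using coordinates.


Area = |x_A(y_B-y_C) + x_B(y_C-y_A) + x_C(y_A-y_B)|/2
= |19.72 + 173.74 + 477.75|/2
= 671.21/2 = 335.605

335.605


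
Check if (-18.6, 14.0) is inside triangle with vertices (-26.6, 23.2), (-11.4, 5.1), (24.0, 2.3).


Cross products: AB x AP = 4.96, BC x BP = 294.9, CA x CP = 298.32
All same sign? yes

Yes, inside


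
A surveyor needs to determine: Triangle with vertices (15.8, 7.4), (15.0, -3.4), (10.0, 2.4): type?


Side lengths squared: AB^2=117.28, BC^2=58.64, CA^2=58.64
Sorted: [58.64, 58.64, 117.28]
By sides: Isosceles, By angles: Right

Isosceles, Right


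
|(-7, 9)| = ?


|u| = sqrt((-7)^2 + 9^2) = sqrt(130) = 11.4018

11.4018


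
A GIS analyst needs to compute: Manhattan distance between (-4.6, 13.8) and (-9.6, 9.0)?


|(-4.6)-(-9.6)| + |13.8-9| = 5 + 4.8 = 9.8

9.8


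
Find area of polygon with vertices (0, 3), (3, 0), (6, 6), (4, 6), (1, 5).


Shoelace sum: (0*0 - 3*3) + (3*6 - 6*0) + (6*6 - 4*6) + (4*5 - 1*6) + (1*3 - 0*5)
= 38
Area = |38|/2 = 19

19


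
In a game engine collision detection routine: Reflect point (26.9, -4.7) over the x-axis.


Reflection over x-axis: (x,y) -> (x,-y)
(26.9, -4.7) -> (26.9, 4.7)

(26.9, 4.7)


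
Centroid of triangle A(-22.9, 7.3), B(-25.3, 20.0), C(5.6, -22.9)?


Centroid = ((x_A+x_B+x_C)/3, (y_A+y_B+y_C)/3)
= (((-22.9)+(-25.3)+5.6)/3, (7.3+20+(-22.9))/3)
= (-14.2, 1.4667)

(-14.2, 1.4667)


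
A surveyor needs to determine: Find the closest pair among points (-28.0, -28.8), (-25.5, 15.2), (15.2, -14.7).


d(P0,P1) = 44.071, d(P0,P2) = 45.4428, d(P1,P2) = 50.5025
Closest: P0 and P1

Closest pair: (-28.0, -28.8) and (-25.5, 15.2), distance = 44.071


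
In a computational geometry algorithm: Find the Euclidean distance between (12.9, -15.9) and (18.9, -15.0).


dx=6, dy=0.9
d^2 = 6^2 + 0.9^2 = 36.81
d = sqrt(36.81) = 6.0671

6.0671


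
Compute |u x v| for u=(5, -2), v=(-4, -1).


|u x v| = |5*(-1) - (-2)*(-4)|
= |(-5) - 8| = 13

13


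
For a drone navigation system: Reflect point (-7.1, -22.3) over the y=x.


Reflection over y=x: (x,y) -> (y,x)
(-7.1, -22.3) -> (-22.3, -7.1)

(-22.3, -7.1)


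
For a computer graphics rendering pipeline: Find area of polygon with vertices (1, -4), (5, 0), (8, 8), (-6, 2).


Shoelace sum: (1*0 - 5*(-4)) + (5*8 - 8*0) + (8*2 - (-6)*8) + ((-6)*(-4) - 1*2)
= 146
Area = |146|/2 = 73

73


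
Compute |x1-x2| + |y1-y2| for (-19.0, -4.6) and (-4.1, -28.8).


|(-19)-(-4.1)| + |(-4.6)-(-28.8)| = 14.9 + 24.2 = 39.1

39.1


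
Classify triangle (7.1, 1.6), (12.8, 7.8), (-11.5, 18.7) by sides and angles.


Side lengths squared: AB^2=70.93, BC^2=709.3, CA^2=638.37
Sorted: [70.93, 638.37, 709.3]
By sides: Scalene, By angles: Right

Scalene, Right


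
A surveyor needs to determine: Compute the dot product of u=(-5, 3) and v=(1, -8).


u . v = u_x*v_x + u_y*v_y = (-5)*1 + 3*(-8)
= (-5) + (-24) = -29

-29


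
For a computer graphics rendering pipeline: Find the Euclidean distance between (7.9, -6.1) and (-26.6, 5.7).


dx=-34.5, dy=11.8
d^2 = (-34.5)^2 + 11.8^2 = 1329.49
d = sqrt(1329.49) = 36.4622

36.4622


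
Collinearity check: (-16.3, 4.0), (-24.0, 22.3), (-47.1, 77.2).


Cross product: ((-24)-(-16.3))*(77.2-4) - (22.3-4)*((-47.1)-(-16.3))
= 0

Yes, collinear


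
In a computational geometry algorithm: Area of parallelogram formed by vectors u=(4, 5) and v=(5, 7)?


|u x v| = |4*7 - 5*5|
= |28 - 25| = 3

3


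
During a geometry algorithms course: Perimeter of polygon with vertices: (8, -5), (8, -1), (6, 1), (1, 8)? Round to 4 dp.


Sides: (8, -5)->(8, -1): sqrt(16) = 4, (8, -1)->(6, 1): sqrt(8) = 2.828427, (6, 1)->(1, 8): sqrt(74) = 8.602325, (1, 8)->(8, -5): sqrt(218) = 14.764823
Sum = 30.195575
Perimeter = 30.1956

30.1956


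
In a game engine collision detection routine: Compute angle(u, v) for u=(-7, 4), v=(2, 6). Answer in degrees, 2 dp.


u.v = 10, |u| = sqrt(65) = 8.0623, |v| = sqrt(40) = 6.3246
cos(theta) = u.v/(|u||v|) = 10/sqrt(2600) = 0.196116
theta = acos(0.196116) = 78.69 degrees

78.69 degrees


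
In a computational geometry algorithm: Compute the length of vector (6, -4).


|u| = sqrt(6^2 + (-4)^2) = sqrt(52) = 7.2111

7.2111


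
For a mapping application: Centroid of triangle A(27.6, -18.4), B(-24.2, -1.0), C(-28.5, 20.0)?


Centroid = ((x_A+x_B+x_C)/3, (y_A+y_B+y_C)/3)
= ((27.6+(-24.2)+(-28.5))/3, ((-18.4)+(-1)+20)/3)
= (-8.3667, 0.2)

(-8.3667, 0.2)


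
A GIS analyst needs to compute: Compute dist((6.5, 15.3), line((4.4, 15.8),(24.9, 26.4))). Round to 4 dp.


|cross product| = 32.51
|line direction| = sqrt(532.61) = 23.0783
Distance = 32.51/sqrt(532.61) = 1.4087

1.4087


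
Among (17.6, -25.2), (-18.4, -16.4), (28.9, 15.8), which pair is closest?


d(P0,P1) = 37.06, d(P0,P2) = 42.5287, d(P1,P2) = 57.22
Closest: P0 and P1

Closest pair: (17.6, -25.2) and (-18.4, -16.4), distance = 37.06


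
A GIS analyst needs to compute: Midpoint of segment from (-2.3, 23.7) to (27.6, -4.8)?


M = (((-2.3)+27.6)/2, (23.7+(-4.8))/2)
= (12.65, 9.45)

(12.65, 9.45)


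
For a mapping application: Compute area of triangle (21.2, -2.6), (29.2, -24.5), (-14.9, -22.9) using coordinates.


Area = |x_A(y_B-y_C) + x_B(y_C-y_A) + x_C(y_A-y_B)|/2
= |(-33.92) + (-592.76) + (-326.31)|/2
= 952.99/2 = 476.495

476.495


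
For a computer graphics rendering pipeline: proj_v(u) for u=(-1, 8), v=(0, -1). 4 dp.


u.v = -8, |v| = sqrt(1) = 1
Scalar projection = u.v / |v| = -8 / sqrt(1) = -8

-8


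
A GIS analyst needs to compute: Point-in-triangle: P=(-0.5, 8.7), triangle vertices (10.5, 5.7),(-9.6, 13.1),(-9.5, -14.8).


Cross products: AB x AP = 21.1, BC x BP = 253.45, CA x CP = 285.5
All same sign? yes

Yes, inside


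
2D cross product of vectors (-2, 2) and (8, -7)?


u x v = u_x*v_y - u_y*v_x = (-2)*(-7) - 2*8
= 14 - 16 = -2

-2


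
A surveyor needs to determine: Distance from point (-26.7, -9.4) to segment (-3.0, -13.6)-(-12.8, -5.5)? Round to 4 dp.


Project P onto AB: t = 1 (clamped to [0,1])
Closest point on segment: (-12.8, -5.5)
Distance: 14.4368

14.4368


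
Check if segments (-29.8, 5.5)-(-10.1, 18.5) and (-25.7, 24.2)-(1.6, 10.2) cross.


Cross products: d1=-567.91, d2=62.79, d3=315.09, d4=-315.61
d1*d2 < 0 and d3*d4 < 0? yes

Yes, they intersect


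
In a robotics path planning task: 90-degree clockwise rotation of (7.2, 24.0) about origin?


90° CW: (x,y) -> (y, -x)
(7.2,24) -> (24, -7.2)

(24, -7.2)


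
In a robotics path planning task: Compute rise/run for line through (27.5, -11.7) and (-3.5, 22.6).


slope = (y2-y1)/(x2-x1) = (22.6-(-11.7))/((-3.5)-27.5) = 34.3/(-31) = -1.1065

-1.1065


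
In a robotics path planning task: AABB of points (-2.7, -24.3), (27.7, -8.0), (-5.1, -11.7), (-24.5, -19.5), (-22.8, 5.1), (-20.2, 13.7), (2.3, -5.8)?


x range: [-24.5, 27.7]
y range: [-24.3, 13.7]
Bounding box: (-24.5,-24.3) to (27.7,13.7)

(-24.5,-24.3) to (27.7,13.7)


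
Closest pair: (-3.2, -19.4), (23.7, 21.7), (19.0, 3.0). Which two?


d(P0,P1) = 49.1205, d(P0,P2) = 31.5373, d(P1,P2) = 19.2816
Closest: P1 and P2

Closest pair: (23.7, 21.7) and (19.0, 3.0), distance = 19.2816


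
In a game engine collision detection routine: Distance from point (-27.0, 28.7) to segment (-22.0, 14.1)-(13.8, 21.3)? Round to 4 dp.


Project P onto AB: t = 0 (clamped to [0,1])
Closest point on segment: (-22, 14.1)
Distance: 15.4324

15.4324


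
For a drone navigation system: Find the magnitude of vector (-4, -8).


|u| = sqrt((-4)^2 + (-8)^2) = sqrt(80) = 8.9443

8.9443


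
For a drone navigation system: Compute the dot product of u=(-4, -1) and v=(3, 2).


u . v = u_x*v_x + u_y*v_y = (-4)*3 + (-1)*2
= (-12) + (-2) = -14

-14


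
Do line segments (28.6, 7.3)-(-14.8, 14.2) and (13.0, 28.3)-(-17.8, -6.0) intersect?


Cross products: d1=1181.88, d2=-519.26, d3=-803.76, d4=897.38
d1*d2 < 0 and d3*d4 < 0? yes

Yes, they intersect


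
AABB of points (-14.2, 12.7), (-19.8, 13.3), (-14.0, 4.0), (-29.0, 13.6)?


x range: [-29, -14]
y range: [4, 13.6]
Bounding box: (-29,4) to (-14,13.6)

(-29,4) to (-14,13.6)


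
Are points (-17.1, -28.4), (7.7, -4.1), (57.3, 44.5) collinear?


Cross product: (7.7-(-17.1))*(44.5-(-28.4)) - ((-4.1)-(-28.4))*(57.3-(-17.1))
= 0

Yes, collinear


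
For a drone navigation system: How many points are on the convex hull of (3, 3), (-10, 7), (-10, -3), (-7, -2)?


Convex hull vertices (CCW): (-10, -3), (-7, -2), (3, 3), (-10, 7)
Count = 4

4


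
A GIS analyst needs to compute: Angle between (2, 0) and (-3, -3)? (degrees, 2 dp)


u.v = -6, |u| = sqrt(4) = 2, |v| = sqrt(18) = 4.2426
cos(theta) = u.v/(|u||v|) = -6/sqrt(72) = -0.707107
theta = acos(-0.707107) = 135 degrees

135 degrees


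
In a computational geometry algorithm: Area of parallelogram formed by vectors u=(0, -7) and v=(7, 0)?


|u x v| = |0*0 - (-7)*7|
= |0 - (-49)| = 49

49


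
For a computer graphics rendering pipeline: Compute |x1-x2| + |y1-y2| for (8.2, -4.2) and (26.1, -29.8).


|8.2-26.1| + |(-4.2)-(-29.8)| = 17.9 + 25.6 = 43.5

43.5


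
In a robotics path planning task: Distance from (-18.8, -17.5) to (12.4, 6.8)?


dx=31.2, dy=24.3
d^2 = 31.2^2 + 24.3^2 = 1563.93
d = sqrt(1563.93) = 39.5466

39.5466


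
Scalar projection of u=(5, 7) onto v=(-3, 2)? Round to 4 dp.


u.v = -1, |v| = sqrt(13) = 3.6056
Scalar projection = u.v / |v| = -1 / sqrt(13) = -0.2774

-0.2774


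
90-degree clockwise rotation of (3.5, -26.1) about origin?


90° CW: (x,y) -> (y, -x)
(3.5,-26.1) -> (-26.1, -3.5)

(-26.1, -3.5)


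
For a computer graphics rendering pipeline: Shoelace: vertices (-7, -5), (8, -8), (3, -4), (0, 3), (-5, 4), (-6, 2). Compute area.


Shoelace sum: ((-7)*(-8) - 8*(-5)) + (8*(-4) - 3*(-8)) + (3*3 - 0*(-4)) + (0*4 - (-5)*3) + ((-5)*2 - (-6)*4) + ((-6)*(-5) - (-7)*2)
= 170
Area = |170|/2 = 85

85


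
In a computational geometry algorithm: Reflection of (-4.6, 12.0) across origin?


Reflection over origin: (x,y) -> (-x,-y)
(-4.6, 12) -> (4.6, -12)

(4.6, -12)


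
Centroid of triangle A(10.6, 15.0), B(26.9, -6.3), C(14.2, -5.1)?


Centroid = ((x_A+x_B+x_C)/3, (y_A+y_B+y_C)/3)
= ((10.6+26.9+14.2)/3, (15+(-6.3)+(-5.1))/3)
= (17.2333, 1.2)

(17.2333, 1.2)


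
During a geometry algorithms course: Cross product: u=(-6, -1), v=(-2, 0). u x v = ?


u x v = u_x*v_y - u_y*v_x = (-6)*0 - (-1)*(-2)
= 0 - 2 = -2

-2


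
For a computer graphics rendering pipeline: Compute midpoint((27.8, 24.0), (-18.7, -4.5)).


M = ((27.8+(-18.7))/2, (24+(-4.5))/2)
= (4.55, 9.75)

(4.55, 9.75)
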